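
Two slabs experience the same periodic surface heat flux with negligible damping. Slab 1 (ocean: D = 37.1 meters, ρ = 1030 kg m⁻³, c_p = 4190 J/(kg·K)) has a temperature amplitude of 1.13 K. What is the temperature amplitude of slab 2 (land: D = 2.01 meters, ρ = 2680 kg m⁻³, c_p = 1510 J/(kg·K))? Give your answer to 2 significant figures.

C_ocean = 1.60×10^8 J/(m²·K); C_land = 8.13×10^6 J/(m²·K).
A ∝ 1/C ⇒ A_land = A_ocean × C_ocean/C_land = 1.13 × 19.7 = 22.2 K.

22 K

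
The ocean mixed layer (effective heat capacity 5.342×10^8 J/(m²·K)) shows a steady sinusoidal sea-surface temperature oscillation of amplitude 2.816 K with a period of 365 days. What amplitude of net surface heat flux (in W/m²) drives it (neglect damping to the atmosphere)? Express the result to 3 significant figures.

300

Areal heat capacity C = 5.342×10^8 J/(m²·K) (given).
ω = 2π / 3.15×10^7 s = 1.99×10^-7 s⁻¹.
Cω = 5.34×10^8 × 1.99×10^-7 = 106 W/(m²·K).
F₀ = A × Cω = 2.816 × 106 = 300 W/m².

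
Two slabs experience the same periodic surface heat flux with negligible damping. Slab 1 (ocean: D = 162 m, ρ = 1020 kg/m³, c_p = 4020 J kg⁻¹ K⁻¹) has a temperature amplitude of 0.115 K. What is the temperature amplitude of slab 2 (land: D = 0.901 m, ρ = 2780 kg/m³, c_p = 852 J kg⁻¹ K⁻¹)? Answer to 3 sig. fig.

C_ocean = 6.64×10^8 J/(m²·K); C_land = 2.13×10^6 J/(m²·K).
A ∝ 1/C ⇒ A_land = A_ocean × C_ocean/C_land = 0.115 × 311 = 35.8 K.

35.8 K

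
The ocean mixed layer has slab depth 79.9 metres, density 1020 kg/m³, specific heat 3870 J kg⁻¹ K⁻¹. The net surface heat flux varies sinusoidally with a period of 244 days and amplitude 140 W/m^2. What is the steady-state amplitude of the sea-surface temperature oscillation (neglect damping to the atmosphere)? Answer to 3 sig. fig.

1.49 K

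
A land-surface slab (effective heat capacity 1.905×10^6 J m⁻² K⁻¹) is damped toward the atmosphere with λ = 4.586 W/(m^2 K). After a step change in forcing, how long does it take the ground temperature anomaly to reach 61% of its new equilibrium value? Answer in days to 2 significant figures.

4.5 days

Areal heat capacity C = 1.905×10^6 J m⁻² K⁻¹ (given).
τ = C / λ = 1.90×10^6 / 4.586 = 4.15×10^5 s.
Fraction reached: 1 − e^(−t/τ) = 0.61 ⇒ t = −τ ln(1 − 0.61) = τ × 0.942.
t = 3.91×10^5 s = 4.53 days.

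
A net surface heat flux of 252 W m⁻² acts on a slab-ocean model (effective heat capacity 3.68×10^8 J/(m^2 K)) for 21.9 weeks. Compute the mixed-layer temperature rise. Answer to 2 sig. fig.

Areal heat capacity C = 3.68×10^8 J/(m^2 K) (given).
Net heat input Q = F Δt = 252 × (21.9 weeks × 6.048×10^5 s/week) = 3.34×10^9 J/m².
ΔT = Q / C = 3.34×10^9 / 3.68×10^8 = 9.07 K.

9.1 K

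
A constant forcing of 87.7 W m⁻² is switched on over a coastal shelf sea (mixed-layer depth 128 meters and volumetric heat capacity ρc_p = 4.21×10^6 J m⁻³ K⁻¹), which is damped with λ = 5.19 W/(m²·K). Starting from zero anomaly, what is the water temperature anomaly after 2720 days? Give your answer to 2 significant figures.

15 K

Areal heat capacity C = ρc_p × D = 4.21×10^6 × 128 = 5.39×10^8 J/(m^2 K).
τ = C / λ = 5.39×10^8 / 5.19 = 1.04×10^8 s.
Equilibrium anomaly ΔT_eq = F / λ = 87.7 / 5.19 = 16.9 K.
t = 2720 days = 2.35×10^8 s, so t/τ = 2.26.
ΔT(t) = ΔT_eq (1 − e^(−t/τ)) = 16.9 × (1 − e^−2.26) = 15.1 K.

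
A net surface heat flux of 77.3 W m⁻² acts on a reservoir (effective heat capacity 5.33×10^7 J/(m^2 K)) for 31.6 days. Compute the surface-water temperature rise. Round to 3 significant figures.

3.96 K

Areal heat capacity C = 5.33×10^7 J/(m^2 K) (given).
Net heat input Q = F Δt = 77.3 × (31.6 days × 86400 s/day) = 2.11×10^8 J/m².
ΔT = Q / C = 2.11×10^8 / 5.33×10^7 = 3.96 K.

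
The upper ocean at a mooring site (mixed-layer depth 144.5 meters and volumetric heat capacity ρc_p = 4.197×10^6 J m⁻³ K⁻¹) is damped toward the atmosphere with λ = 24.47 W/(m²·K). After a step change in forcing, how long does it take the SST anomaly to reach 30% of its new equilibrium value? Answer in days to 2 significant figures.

100 days

Areal heat capacity C = ρc_p × D = 4.197×10^6 × 144.5 = 6.06×10^8 J/(m^2 K).
τ = C / λ = 6.06×10^8 / 24.47 = 2.48×10^7 s.
Fraction reached: 1 − e^(−t/τ) = 0.30 ⇒ t = −τ ln(1 − 0.30) = τ × 0.357.
t = 8.84×10^6 s = 102 days.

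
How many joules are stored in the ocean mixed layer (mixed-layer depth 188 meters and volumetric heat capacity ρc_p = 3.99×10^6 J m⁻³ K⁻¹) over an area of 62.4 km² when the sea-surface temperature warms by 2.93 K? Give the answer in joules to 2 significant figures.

1.4×10^17 J

Areal heat capacity C = ρc_p × D = 3.99×10^6 × 188 = 7.50×10^8 J/(m^2 K).
Heat per unit area: q = C ΔT = 7.50×10^8 × 2.93 = 2.20×10^9 J/m².
Total heat: Q = q × A = 2.20×10^9 × (62.4 × 10⁶ m²) = 1.37×10^17 J.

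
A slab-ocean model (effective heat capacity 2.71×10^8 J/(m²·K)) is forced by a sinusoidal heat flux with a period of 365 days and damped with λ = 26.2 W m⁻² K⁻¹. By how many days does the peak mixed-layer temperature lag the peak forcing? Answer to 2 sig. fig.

65 days

Areal heat capacity C = 2.71×10^8 J/(m²·K) (given).
ω = 2π / 3.15×10^7 s = 1.99×10^-7 s⁻¹.
Phase lag φ = arctan(Cω/λ) = arctan(54.0/26.2) = 1.12 rad.
Time lag = φ / ω = 1.12 / 1.99×10^-7 = 5.62×10^6 s = 65.0 days.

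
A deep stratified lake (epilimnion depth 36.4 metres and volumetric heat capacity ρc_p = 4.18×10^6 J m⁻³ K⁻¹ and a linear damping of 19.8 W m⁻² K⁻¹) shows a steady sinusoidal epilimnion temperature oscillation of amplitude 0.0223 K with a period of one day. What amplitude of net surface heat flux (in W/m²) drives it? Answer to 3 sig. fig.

247

Areal heat capacity C = ρc_p × D = 4.18×10^6 × 36.4 = 1.52×10^8 J/(m^2 K).
ω = 2π / 86400 s = 7.27×10^-5 s⁻¹.
√((Cω)² + λ²) = √((11100)² + 19.8²) = 11100 W/(m²·K).
F₀ = A × √((Cω)²+λ²) = 0.0223 × 11100 = 247 W/m².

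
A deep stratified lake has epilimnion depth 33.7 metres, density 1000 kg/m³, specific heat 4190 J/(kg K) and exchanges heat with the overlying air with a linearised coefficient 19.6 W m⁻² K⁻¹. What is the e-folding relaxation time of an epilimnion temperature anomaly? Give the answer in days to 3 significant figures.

83.4 days

Areal heat capacity C = ρ c_p D = 1000 × 4190 × 33.7 = 1.41×10^8 J m⁻² K⁻¹.
Relaxation time τ = C / λ = 1.41×10^8 / 19.6 = 7.20×10^6 s.
In days: 7.20×10^6 s / (86400 s/day) = 83.4 days.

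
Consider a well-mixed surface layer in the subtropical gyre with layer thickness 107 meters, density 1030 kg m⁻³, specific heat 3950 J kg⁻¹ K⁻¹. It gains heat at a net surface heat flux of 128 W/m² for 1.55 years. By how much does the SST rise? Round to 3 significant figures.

Areal heat capacity C = ρ c_p D = 1030 × 3950 × 107 = 4.35×10^8 J m⁻² K⁻¹.
Net heat input Q = F Δt = 128 × (1.55 years × 3.156×10^7 s/year) = 6.26×10^9 J/m².
ΔT = Q / C = 6.26×10^9 / 4.35×10^8 = 14.4 K.

14.4 K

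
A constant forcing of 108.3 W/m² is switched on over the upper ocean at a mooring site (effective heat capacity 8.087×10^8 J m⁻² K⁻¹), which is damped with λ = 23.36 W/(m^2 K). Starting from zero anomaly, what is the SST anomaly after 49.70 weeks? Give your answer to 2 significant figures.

2.7 K

Areal heat capacity C = 8.087×10^8 J m⁻² K⁻¹ (given).
τ = C / λ = 8.09×10^8 / 23.36 = 3.46×10^7 s.
Equilibrium anomaly ΔT_eq = F / λ = 108.3 / 23.36 = 4.64 K.
t = 49.70 weeks = 3.01×10^7 s, so t/τ = 0.868.
ΔT(t) = ΔT_eq (1 − e^(−t/τ)) = 4.64 × (1 − e^−0.868) = 2.69 K.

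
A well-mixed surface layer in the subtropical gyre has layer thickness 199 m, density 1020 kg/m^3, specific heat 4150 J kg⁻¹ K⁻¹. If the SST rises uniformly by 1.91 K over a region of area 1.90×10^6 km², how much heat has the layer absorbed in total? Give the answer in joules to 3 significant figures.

3.06×10^21 J

Areal heat capacity C = ρ c_p D = 1020 × 4150 × 199 = 8.42×10^8 J/(m²·K).
Heat per unit area: q = C ΔT = 8.42×10^8 × 1.91 = 1.61×10^9 J/m².
Total heat: Q = q × A = 1.61×10^9 × (1.90×10^6 × 10⁶ m²) = 3.06×10^21 J.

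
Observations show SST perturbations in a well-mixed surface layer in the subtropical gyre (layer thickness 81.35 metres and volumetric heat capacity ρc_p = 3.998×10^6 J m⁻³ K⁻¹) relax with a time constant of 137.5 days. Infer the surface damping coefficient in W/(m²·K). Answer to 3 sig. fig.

Areal heat capacity C = ρc_p × D = 3.998×10^6 × 81.35 = 3.25×10^8 J m⁻² K⁻¹.
τ = 137.5 days = 1.19×10^7 s.
λ = C / τ = 3.25×10^8 / 1.19×10^7 = 27.4 W/(m²·K).

27.4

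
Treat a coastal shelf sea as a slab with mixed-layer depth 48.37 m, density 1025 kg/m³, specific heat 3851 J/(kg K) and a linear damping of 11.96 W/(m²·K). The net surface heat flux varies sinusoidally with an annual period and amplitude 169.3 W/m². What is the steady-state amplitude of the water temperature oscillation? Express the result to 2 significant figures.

Areal heat capacity C = ρ c_p D = 1025 × 3851 × 48.37 = 1.91×10^8 J m⁻² K⁻¹.
Angular frequency ω = 2π / T = 2π / 3.15×10^7 s = 1.99×10^-7 s⁻¹.
√((Cω)² + λ²) = √((38.0)² + 11.96²) = 39.9 W/(m²·K).
Amplitude A = F₀ / √((Cω)²+λ²) = 169.3 / 39.9 = 4.25 K.

4.2 K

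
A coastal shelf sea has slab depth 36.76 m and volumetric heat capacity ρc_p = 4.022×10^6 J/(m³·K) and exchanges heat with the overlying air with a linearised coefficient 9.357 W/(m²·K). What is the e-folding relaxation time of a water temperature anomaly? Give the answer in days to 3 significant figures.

Areal heat capacity C = ρc_p × D = 4.022×10^6 × 36.76 = 1.48×10^8 J/(m^2 K).
Relaxation time τ = C / λ = 1.48×10^8 / 9.357 = 1.58×10^7 s.
In days: 1.58×10^7 s / (86400 s/day) = 183 days.

183 days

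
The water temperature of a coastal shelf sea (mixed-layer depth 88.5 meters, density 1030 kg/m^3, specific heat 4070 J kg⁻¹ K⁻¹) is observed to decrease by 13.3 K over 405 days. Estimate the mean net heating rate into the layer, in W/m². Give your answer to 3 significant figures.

-141

Areal heat capacity C = ρ c_p D = 1030 × 4070 × 88.5 = 3.71×10^8 J m⁻² K⁻¹.
Required heat per unit area: Q = C ΔT = 3.71×10^8 × -13.3 = -4.93×10^9 J/m².
Flux F = Q / Δt = -4.93×10^9 / 3.50×10^7 s = -141 W/m².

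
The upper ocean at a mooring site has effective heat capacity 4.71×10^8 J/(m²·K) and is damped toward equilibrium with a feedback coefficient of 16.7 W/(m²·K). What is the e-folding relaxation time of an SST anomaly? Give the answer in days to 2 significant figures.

330 days

Areal heat capacity C = 4.71×10^8 J/(m²·K) (given).
Relaxation time τ = C / λ = 4.71×10^8 / 16.7 = 2.82×10^7 s.
In days: 2.82×10^7 s / (86400 s/day) = 326 days.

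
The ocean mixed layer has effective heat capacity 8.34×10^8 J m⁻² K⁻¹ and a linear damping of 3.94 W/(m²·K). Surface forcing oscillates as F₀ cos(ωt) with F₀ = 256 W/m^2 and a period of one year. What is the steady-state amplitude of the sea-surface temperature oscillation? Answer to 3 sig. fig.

1.54 K

Areal heat capacity C = 8.34×10^8 J m⁻² K⁻¹ (given).
Angular frequency ω = 2π / T = 2π / 3.15×10^7 s = 1.99×10^-7 s⁻¹.
√((Cω)² + λ²) = √((166)² + 3.94²) = 166 W/(m²·K).
Amplitude A = F₀ / √((Cω)²+λ²) = 256 / 166 = 1.54 K.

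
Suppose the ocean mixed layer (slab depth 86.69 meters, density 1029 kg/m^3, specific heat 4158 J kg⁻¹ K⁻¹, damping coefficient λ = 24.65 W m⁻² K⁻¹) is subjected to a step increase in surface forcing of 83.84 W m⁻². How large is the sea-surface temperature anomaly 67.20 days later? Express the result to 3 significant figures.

1.09 K

Areal heat capacity C = ρ c_p D = 1029 × 4158 × 86.69 = 3.71×10^8 J m⁻² K⁻¹.
τ = C / λ = 3.71×10^8 / 24.65 = 1.50×10^7 s.
Equilibrium anomaly ΔT_eq = F / λ = 83.84 / 24.65 = 3.40 K.
t = 67.20 days = 5.81×10^6 s, so t/τ = 0.386.
ΔT(t) = ΔT_eq (1 − e^(−t/τ)) = 3.40 × (1 − e^−0.386) = 1.09 K.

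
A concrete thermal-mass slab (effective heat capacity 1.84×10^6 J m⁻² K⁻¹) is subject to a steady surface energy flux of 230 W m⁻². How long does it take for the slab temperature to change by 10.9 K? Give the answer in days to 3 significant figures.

1.01 days

Areal heat capacity C = 1.84×10^6 J m⁻² K⁻¹ (given).
Time required: Δt = C ΔT / F = 1.84×10^6 × 10.9 / 230 = 87200 s.
In days: 87200 s / (86400 s/day) = 1.01 days.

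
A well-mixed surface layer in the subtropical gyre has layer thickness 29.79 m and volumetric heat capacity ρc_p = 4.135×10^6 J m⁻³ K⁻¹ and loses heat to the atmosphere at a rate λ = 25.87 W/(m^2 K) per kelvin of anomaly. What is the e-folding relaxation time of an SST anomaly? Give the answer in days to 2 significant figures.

Areal heat capacity C = ρc_p × D = 4.135×10^6 × 29.79 = 1.23×10^8 J m⁻² K⁻¹.
Relaxation time τ = C / λ = 1.23×10^8 / 25.87 = 4.76×10^6 s.
In days: 4.76×10^6 s / (86400 s/day) = 55.1 days.

55 days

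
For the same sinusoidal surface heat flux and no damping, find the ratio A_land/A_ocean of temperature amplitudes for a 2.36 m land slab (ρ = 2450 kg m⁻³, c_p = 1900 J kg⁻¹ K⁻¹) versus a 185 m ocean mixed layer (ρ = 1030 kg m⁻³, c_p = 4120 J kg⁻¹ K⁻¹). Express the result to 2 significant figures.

C_ocean = 1030 × 4120 × 185 = 7.85×10^8 J/(m²·K).
C_land = 2450 × 1900 × 2.36 = 1.10×10^7 J/(m²·K).
Undamped amplitude ∝ 1/C, so A_land/A_ocean = C_ocean/C_land = 71.5.

71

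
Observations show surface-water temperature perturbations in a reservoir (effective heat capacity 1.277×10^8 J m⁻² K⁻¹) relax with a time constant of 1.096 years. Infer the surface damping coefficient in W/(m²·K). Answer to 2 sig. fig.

Areal heat capacity C = 1.277×10^8 J m⁻² K⁻¹ (given).
τ = 1.096 years = 3.46×10^7 s.
λ = C / τ = 1.28×10^8 / 3.46×10^7 = 3.69 W/(m²·K).

3.7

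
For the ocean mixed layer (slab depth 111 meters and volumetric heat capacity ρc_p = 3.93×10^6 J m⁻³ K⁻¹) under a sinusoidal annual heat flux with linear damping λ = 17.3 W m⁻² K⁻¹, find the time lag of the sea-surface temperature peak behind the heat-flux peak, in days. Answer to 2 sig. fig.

Areal heat capacity C = ρc_p × D = 3.93×10^6 × 111 = 4.36×10^8 J/(m²·K).
ω = 2π / 3.15×10^7 s = 1.99×10^-7 s⁻¹.
Phase lag φ = arctan(Cω/λ) = arctan(86.9/17.3) = 1.37 rad.
Time lag = φ / ω = 1.37 / 1.99×10^-7 = 6.90×10^6 s = 79.8 days.

80 days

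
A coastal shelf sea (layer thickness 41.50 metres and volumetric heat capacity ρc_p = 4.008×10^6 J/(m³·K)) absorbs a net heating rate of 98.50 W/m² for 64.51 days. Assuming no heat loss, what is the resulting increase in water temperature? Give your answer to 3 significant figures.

3.30 K

Areal heat capacity C = ρc_p × D = 4.008×10^6 × 41.50 = 1.66×10^8 J/(m^2 K).
Net heat input Q = F Δt = 98.50 × (64.51 days × 86400 s/day) = 5.49×10^8 J/m².
ΔT = Q / C = 5.49×10^8 / 1.66×10^8 = 3.30 K.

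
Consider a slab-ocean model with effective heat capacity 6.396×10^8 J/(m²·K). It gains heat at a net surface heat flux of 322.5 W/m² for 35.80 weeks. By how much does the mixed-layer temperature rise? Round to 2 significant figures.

Areal heat capacity C = 6.396×10^8 J/(m²·K) (given).
Net heat input Q = F Δt = 322.5 × (35.80 weeks × 6.048×10^5 s/week) = 6.98×10^9 J/m².
ΔT = Q / C = 6.98×10^9 / 6.40×10^8 = 10.9 K.

11 K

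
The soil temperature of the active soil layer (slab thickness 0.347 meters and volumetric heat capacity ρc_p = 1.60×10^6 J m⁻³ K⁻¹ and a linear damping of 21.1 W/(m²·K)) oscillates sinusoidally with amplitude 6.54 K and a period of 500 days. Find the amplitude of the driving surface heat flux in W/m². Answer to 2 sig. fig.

140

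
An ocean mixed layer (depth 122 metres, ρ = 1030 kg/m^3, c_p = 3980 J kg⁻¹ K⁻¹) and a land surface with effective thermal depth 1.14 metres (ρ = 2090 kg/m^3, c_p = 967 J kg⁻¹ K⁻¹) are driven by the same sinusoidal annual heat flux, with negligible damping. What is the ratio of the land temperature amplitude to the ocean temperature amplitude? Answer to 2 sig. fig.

220

C_ocean = 1030 × 3980 × 122 = 5.00×10^8 J/(m²·K).
C_land = 2090 × 967 × 1.14 = 2.30×10^6 J/(m²·K).
Undamped amplitude ∝ 1/C, so A_land/A_ocean = C_ocean/C_land = 217.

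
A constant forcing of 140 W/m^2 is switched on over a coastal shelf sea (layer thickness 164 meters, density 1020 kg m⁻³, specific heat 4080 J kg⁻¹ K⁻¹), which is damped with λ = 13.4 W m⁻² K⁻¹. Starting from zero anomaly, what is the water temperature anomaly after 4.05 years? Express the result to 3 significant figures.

Areal heat capacity C = ρ c_p D = 1020 × 4080 × 164 = 6.83×10^8 J/(m²·K).
τ = C / λ = 6.83×10^8 / 13.4 = 5.09×10^7 s.
Equilibrium anomaly ΔT_eq = F / λ = 140 / 13.4 = 10.4 K.
t = 4.05 years = 1.28×10^8 s, so t/τ = 2.51.
ΔT(t) = ΔT_eq (1 − e^(−t/τ)) = 10.4 × (1 − e^−2.51) = 9.60 K.

9.60 K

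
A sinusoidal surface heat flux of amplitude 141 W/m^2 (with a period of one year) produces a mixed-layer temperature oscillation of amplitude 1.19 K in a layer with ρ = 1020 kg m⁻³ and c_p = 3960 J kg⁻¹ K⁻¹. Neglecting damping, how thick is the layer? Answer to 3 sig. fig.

147 m

ω = 2π / 3.15×10^7 s = 1.99×10^-7 s⁻¹.
Required C = F₀ / (A ω) = 141 / (1.19 × 1.99×10^-7) = 5.95×10^8 J/(m²·K).
D = C / (ρ c_p) = 5.95×10^8 / (1020 × 3960) = 147 m.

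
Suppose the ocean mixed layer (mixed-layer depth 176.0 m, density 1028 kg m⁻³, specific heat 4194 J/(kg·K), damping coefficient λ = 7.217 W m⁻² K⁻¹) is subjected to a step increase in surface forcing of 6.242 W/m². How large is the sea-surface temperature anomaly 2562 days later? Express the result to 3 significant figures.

Areal heat capacity C = ρ c_p D = 1028 × 4194 × 176.0 = 7.59×10^8 J m⁻² K⁻¹.
τ = C / λ = 7.59×10^8 / 7.217 = 1.05×10^8 s.
Equilibrium anomaly ΔT_eq = F / λ = 6.242 / 7.217 = 0.865 K.
t = 2562 days = 2.21×10^8 s, so t/τ = 2.11.
ΔT(t) = ΔT_eq (1 − e^(−t/τ)) = 0.865 × (1 − e^−2.11) = 0.760 K.

0.760 K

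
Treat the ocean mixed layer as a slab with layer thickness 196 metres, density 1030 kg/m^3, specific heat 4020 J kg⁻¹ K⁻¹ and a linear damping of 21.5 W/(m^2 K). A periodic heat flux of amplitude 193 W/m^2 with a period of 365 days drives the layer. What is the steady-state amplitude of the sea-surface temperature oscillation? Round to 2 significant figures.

Areal heat capacity C = ρ c_p D = 1030 × 4020 × 196 = 8.12×10^8 J/(m^2 K).
Angular frequency ω = 2π / T = 2π / 3.15×10^7 s = 1.99×10^-7 s⁻¹.
√((Cω)² + λ²) = √((162)² + 21.5²) = 163 W/(m²·K).
Amplitude A = F₀ / √((Cω)²+λ²) = 193 / 163 = 1.18 K.

1.2 K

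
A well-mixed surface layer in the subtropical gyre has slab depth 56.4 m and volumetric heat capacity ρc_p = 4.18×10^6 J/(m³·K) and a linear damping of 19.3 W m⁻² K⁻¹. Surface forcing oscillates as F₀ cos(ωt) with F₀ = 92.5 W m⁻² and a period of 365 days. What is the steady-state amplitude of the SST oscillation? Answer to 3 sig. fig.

Areal heat capacity C = ρc_p × D = 4.18×10^6 × 56.4 = 2.36×10^8 J/(m²·K).
Angular frequency ω = 2π / T = 2π / 3.15×10^7 s = 1.99×10^-7 s⁻¹.
√((Cω)² + λ²) = √((47.0)² + 19.3²) = 50.8 W/(m²·K).
Amplitude A = F₀ / √((Cω)²+λ²) = 92.5 / 50.8 = 1.82 K.

1.82 K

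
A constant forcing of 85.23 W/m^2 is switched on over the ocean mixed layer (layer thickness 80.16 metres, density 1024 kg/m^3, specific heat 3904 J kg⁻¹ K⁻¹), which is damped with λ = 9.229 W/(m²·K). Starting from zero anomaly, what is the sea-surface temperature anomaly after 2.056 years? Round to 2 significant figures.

7.8 K

Areal heat capacity C = ρ c_p D = 1024 × 3904 × 80.16 = 3.20×10^8 J/(m²·K).
τ = C / λ = 3.20×10^8 / 9.229 = 3.47×10^7 s.
Equilibrium anomaly ΔT_eq = F / λ = 85.23 / 9.229 = 9.24 K.
t = 2.056 years = 6.49×10^7 s, so t/τ = 1.87.
ΔT(t) = ΔT_eq (1 − e^(−t/τ)) = 9.24 × (1 − e^−1.87) = 7.81 K.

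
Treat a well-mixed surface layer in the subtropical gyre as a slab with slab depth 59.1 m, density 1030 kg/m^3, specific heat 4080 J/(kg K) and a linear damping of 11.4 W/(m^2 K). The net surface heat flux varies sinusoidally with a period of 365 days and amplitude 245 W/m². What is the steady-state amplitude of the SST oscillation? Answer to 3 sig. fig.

Areal heat capacity C = ρ c_p D = 1030 × 4080 × 59.1 = 2.48×10^8 J m⁻² K⁻¹.
Angular frequency ω = 2π / T = 2π / 3.15×10^7 s = 1.99×10^-7 s⁻¹.
√((Cω)² + λ²) = √((49.5)² + 11.4²) = 50.8 W/(m²·K).
Amplitude A = F₀ / √((Cω)²+λ²) = 245 / 50.8 = 4.82 K.

4.82 K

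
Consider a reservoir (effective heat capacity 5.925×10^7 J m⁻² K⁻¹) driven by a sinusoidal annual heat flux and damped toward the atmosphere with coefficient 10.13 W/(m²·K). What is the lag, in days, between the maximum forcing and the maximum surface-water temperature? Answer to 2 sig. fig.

50 days

Areal heat capacity C = 5.925×10^7 J m⁻² K⁻¹ (given).
ω = 2π / 3.15×10^7 s = 1.99×10^-7 s⁻¹.
Phase lag φ = arctan(Cω/λ) = arctan(11.8/10.13) = 0.862 rad.
Time lag = φ / ω = 0.862 / 1.99×10^-7 = 4.32×10^6 s = 50.1 days.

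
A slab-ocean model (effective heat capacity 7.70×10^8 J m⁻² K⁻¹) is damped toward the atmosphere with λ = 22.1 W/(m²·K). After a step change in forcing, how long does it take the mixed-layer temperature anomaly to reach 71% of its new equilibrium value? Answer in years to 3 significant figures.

1.37 years

Areal heat capacity C = 7.70×10^8 J m⁻² K⁻¹ (given).
τ = C / λ = 7.70×10^8 / 22.1 = 3.48×10^7 s.
Fraction reached: 1 − e^(−t/τ) = 0.71 ⇒ t = −τ ln(1 − 0.71) = τ × 1.24.
t = 4.31×10^7 s = 1.37 years.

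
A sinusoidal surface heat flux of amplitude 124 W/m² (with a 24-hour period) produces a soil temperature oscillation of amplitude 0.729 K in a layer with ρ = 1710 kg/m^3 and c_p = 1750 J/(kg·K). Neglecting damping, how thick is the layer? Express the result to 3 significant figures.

ω = 2π / 86400 s = 7.27×10^-5 s⁻¹.
Required C = F₀ / (A ω) = 124 / (0.729 × 7.27×10^-5) = 2.34×10^6 J/(m²·K).
D = C / (ρ c_p) = 2.34×10^6 / (1710 × 1750) = 0.782 m.

0.782 m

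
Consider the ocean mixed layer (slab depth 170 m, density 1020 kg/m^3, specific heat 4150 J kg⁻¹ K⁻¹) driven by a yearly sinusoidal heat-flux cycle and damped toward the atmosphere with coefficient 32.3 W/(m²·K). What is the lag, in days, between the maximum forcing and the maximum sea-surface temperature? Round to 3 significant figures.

Areal heat capacity C = ρ c_p D = 1020 × 4150 × 170 = 7.20×10^8 J/(m^2 K).
ω = 2π / 3.15×10^7 s = 1.99×10^-7 s⁻¹.
Phase lag φ = arctan(Cω/λ) = arctan(143/32.3) = 1.35 rad.
Time lag = φ / ω = 1.35 / 1.99×10^-7 = 6.77×10^6 s = 78.4 days.

78.4 days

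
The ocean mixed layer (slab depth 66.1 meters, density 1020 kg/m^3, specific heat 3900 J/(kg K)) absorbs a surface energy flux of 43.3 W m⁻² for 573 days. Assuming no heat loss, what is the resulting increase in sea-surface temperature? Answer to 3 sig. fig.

8.15 K

Areal heat capacity C = ρ c_p D = 1020 × 3900 × 66.1 = 2.63×10^8 J m⁻² K⁻¹.
Net heat input Q = F Δt = 43.3 × (573 days × 86400 s/day) = 2.14×10^9 J/m².
ΔT = Q / C = 2.14×10^9 / 2.63×10^8 = 8.15 K.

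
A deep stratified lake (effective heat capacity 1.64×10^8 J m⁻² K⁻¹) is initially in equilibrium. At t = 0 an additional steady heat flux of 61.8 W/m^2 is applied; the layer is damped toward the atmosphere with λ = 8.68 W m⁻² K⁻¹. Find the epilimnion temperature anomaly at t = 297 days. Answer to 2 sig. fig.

5.3 K

Areal heat capacity C = 1.64×10^8 J m⁻² K⁻¹ (given).
τ = C / λ = 1.64×10^8 / 8.68 = 1.89×10^7 s.
Equilibrium anomaly ΔT_eq = F / λ = 61.8 / 8.68 = 7.12 K.
t = 297 days = 2.57×10^7 s, so t/τ = 1.36.
ΔT(t) = ΔT_eq (1 − e^(−t/τ)) = 7.12 × (1 − e^−1.36) = 5.29 K.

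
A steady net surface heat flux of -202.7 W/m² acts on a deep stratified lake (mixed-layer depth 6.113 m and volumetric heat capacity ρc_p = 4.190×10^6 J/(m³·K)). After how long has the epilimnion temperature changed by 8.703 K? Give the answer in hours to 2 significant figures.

Areal heat capacity C = ρc_p × D = 4.190×10^6 × 6.113 = 2.56×10^7 J/(m^2 K).
Time required: Δt = C ΔT / F = 2.56×10^7 × -8.703 / -202.7 = 1.10×10^6 s.
In hours: 1.10×10^6 s / (3600 s/hour) = 305 hours.

310 hours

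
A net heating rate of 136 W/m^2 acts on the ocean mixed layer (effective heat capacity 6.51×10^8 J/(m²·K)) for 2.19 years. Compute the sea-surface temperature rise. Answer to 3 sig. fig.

Areal heat capacity C = 6.51×10^8 J/(m²·K) (given).
Net heat input Q = F Δt = 136 × (2.19 years × 3.156×10^7 s/year) = 9.40×10^9 J/m².
ΔT = Q / C = 9.40×10^9 / 6.51×10^8 = 14.4 K.

14.4 K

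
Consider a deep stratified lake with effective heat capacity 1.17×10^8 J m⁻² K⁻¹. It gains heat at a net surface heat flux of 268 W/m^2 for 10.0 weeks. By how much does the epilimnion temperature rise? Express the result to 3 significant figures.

13.9 K

Areal heat capacity C = 1.17×10^8 J m⁻² K⁻¹ (given).
Net heat input Q = F Δt = 268 × (10.0 weeks × 6.048×10^5 s/week) = 1.62×10^9 J/m².
ΔT = Q / C = 1.62×10^9 / 1.17×10^8 = 13.9 K.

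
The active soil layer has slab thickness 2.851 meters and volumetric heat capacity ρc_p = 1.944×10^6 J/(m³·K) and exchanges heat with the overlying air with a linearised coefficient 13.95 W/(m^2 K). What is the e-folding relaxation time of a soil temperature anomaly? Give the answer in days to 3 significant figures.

4.60 days

Areal heat capacity C = ρc_p × D = 1.944×10^6 × 2.851 = 5.54×10^6 J/(m^2 K).
Relaxation time τ = C / λ = 5.54×10^6 / 13.95 = 3.97×10^5 s.
In days: 3.97×10^5 s / (86400 s/day) = 4.60 days.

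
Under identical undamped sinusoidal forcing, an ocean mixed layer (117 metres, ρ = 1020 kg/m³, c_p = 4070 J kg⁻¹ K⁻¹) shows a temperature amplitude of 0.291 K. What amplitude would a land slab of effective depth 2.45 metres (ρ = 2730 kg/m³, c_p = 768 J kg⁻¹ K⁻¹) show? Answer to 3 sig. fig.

C_ocean = 4.86×10^8 J/(m²·K); C_land = 5.14×10^6 J/(m²·K).
A ∝ 1/C ⇒ A_land = A_ocean × C_ocean/C_land = 0.291 × 94.6 = 27.5 K.

27.5 K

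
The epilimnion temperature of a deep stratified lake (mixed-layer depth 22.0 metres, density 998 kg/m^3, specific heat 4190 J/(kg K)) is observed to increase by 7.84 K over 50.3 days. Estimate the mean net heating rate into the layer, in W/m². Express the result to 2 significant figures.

Areal heat capacity C = ρ c_p D = 998 × 4190 × 22.0 = 9.20×10^7 J/(m²·K).
Required heat per unit area: Q = C ΔT = 9.20×10^7 × 7.84 = 7.21×10^8 J/m².
Flux F = Q / Δt = 7.21×10^8 / 4.35×10^6 s = 166 W/m².

170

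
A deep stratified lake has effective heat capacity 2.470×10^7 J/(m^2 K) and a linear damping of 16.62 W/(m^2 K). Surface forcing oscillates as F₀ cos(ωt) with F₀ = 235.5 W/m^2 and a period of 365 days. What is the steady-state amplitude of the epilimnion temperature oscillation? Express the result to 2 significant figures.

14 K

Areal heat capacity C = 2.470×10^7 J/(m^2 K) (given).
Angular frequency ω = 2π / T = 2π / 3.15×10^7 s = 1.99×10^-7 s⁻¹.
√((Cω)² + λ²) = √((4.92)² + 16.62²) = 17.3 W/(m²·K).
Amplitude A = F₀ / √((Cω)²+λ²) = 235.5 / 17.3 = 13.6 K.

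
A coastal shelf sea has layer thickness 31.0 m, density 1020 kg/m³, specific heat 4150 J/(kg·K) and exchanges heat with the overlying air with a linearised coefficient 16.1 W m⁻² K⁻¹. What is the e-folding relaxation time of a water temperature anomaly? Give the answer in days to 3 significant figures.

94.3 days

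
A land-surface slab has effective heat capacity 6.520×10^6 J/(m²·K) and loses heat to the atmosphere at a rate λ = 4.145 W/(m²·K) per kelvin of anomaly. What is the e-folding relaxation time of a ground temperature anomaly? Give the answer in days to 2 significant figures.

Areal heat capacity C = 6.520×10^6 J/(m²·K) (given).
Relaxation time τ = C / λ = 6.52×10^6 / 4.145 = 1.57×10^6 s.
In days: 1.57×10^6 s / (86400 s/day) = 18.2 days.

18 days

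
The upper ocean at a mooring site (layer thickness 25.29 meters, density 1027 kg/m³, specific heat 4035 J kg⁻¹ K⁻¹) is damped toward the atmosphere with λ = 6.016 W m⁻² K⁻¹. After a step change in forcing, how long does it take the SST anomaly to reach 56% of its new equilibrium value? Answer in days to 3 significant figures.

166 days

Areal heat capacity C = ρ c_p D = 1027 × 4035 × 25.29 = 1.05×10^8 J/(m^2 K).
τ = C / λ = 1.05×10^8 / 6.016 = 1.74×10^7 s.
Fraction reached: 1 − e^(−t/τ) = 0.56 ⇒ t = −τ ln(1 − 0.56) = τ × 0.821.
t = 1.43×10^7 s = 166 days.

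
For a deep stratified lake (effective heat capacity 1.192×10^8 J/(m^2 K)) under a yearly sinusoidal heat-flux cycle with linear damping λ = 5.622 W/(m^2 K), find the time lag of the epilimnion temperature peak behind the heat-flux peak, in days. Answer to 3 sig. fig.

77.7 days

Areal heat capacity C = 1.192×10^8 J/(m^2 K) (given).
ω = 2π / 3.15×10^7 s = 1.99×10^-7 s⁻¹.
Phase lag φ = arctan(Cω/λ) = arctan(23.7/5.622) = 1.34 rad.
Time lag = φ / ω = 1.34 / 1.99×10^-7 = 6.72×10^6 s = 77.7 days.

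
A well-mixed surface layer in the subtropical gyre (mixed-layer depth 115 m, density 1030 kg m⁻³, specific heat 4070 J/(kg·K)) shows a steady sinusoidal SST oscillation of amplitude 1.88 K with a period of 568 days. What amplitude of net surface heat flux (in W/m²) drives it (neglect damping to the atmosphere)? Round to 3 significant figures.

Areal heat capacity C = ρ c_p D = 1030 × 4070 × 115 = 4.82×10^8 J/(m²·K).
ω = 2π / 4.91×10^7 s = 1.28×10^-7 s⁻¹.
Cω = 4.82×10^8 × 1.28×10^-7 = 61.7 W/(m²·K).
F₀ = A × Cω = 1.88 × 61.7 = 116 W/m².

116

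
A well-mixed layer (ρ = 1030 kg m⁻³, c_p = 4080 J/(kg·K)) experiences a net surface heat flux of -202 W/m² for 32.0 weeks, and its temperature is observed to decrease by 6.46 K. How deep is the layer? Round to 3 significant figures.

144 m

Heat input Q = F Δt = -202 × 1.94×10^7 s = -3.91×10^9 J/m².
Required areal heat capacity C = Q / ΔT = 6.05×10^8 J/(m²·K).
Depth D = C / (ρ c_p) = 6.05×10^8 / (1030 × 4080) = 144 m.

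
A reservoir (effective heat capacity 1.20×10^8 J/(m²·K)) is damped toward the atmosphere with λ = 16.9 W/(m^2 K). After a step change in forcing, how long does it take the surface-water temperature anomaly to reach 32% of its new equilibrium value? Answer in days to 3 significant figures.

31.7 days

Areal heat capacity C = 1.20×10^8 J/(m²·K) (given).
τ = C / λ = 1.20×10^8 / 16.9 = 7.10×10^6 s.
Fraction reached: 1 − e^(−t/τ) = 0.32 ⇒ t = −τ ln(1 − 0.32) = τ × 0.386.
t = 2.74×10^6 s = 31.7 days.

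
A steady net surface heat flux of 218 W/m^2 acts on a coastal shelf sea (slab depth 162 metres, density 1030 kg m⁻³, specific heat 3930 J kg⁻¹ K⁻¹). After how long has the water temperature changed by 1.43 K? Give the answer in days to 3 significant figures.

49.8 days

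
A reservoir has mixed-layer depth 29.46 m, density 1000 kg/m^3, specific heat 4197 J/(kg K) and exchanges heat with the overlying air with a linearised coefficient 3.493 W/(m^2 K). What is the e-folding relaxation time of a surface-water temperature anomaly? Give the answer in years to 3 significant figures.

1.12 years

Areal heat capacity C = ρ c_p D = 1000 × 4197 × 29.46 = 1.24×10^8 J m⁻² K⁻¹.
Relaxation time τ = C / λ = 1.24×10^8 / 3.493 = 3.54×10^7 s.
In years: 3.54×10^7 s / (3.156×10^7 s/year) = 1.12 years.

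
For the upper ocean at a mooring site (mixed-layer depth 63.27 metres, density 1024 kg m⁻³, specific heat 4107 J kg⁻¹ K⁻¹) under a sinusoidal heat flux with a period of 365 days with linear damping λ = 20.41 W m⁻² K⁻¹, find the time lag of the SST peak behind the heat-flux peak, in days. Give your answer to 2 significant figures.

70 days

Areal heat capacity C = ρ c_p D = 1024 × 4107 × 63.27 = 2.66×10^8 J m⁻² K⁻¹.
ω = 2π / 3.15×10^7 s = 1.99×10^-7 s⁻¹.
Phase lag φ = arctan(Cω/λ) = arctan(53.0/20.41) = 1.20 rad.
Time lag = φ / ω = 1.20 / 1.99×10^-7 = 6.04×10^6 s = 69.9 days.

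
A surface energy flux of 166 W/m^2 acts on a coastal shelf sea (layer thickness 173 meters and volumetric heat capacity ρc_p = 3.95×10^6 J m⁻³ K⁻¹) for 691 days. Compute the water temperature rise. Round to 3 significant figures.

14.5 K

Areal heat capacity C = ρc_p × D = 3.95×10^6 × 173 = 6.83×10^8 J/(m^2 K).
Net heat input Q = F Δt = 166 × (691 days × 86400 s/day) = 9.91×10^9 J/m².
ΔT = Q / C = 9.91×10^9 / 6.83×10^8 = 14.5 K.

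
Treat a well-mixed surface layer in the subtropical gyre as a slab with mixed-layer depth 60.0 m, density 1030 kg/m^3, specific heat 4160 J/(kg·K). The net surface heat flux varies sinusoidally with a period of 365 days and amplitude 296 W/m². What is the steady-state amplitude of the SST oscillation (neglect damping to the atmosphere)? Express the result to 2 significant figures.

5.8 K

Areal heat capacity C = ρ c_p D = 1030 × 4160 × 60.0 = 2.57×10^8 J/(m²·K).
Angular frequency ω = 2π / T = 2π / 3.15×10^7 s = 1.99×10^-7 s⁻¹.
Cω = 2.57×10^8 × 1.99×10^-7 = 51.2 W/(m²·K).
Amplitude A = F₀ / (Cω) = 296 / 51.2 = 5.78 K.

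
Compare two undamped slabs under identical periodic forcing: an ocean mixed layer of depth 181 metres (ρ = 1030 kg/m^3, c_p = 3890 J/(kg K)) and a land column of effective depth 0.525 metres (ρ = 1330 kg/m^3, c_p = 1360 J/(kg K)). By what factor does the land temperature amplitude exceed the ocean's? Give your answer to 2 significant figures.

760

C_ocean = 1030 × 3890 × 181 = 7.25×10^8 J/(m²·K).
C_land = 1330 × 1360 × 0.525 = 9.50×10^5 J/(m²·K).
Undamped amplitude ∝ 1/C, so A_land/A_ocean = C_ocean/C_land = 764.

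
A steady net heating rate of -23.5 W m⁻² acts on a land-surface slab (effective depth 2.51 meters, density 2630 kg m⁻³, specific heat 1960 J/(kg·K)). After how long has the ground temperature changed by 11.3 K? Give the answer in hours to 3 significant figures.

Areal heat capacity C = ρ c_p D = 2630 × 1960 × 2.51 = 1.29×10^7 J m⁻² K⁻¹.
Time required: Δt = C ΔT / F = 1.29×10^7 × -11.3 / -23.5 = 6.22×10^6 s.
In hours: 6.22×10^6 s / (3600 s/hour) = 1730 hours.

1730 hours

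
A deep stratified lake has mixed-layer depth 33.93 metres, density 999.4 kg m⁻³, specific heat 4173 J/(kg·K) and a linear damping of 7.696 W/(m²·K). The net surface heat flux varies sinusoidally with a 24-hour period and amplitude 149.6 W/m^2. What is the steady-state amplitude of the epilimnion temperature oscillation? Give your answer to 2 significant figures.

Areal heat capacity C = ρ c_p D = 999.4 × 4173 × 33.93 = 1.42×10^8 J/(m²·K).
Angular frequency ω = 2π / T = 2π / 86400 s = 7.27×10^-5 s⁻¹.
√((Cω)² + λ²) = √((10300)² + 7.696²) = 10300 W/(m²·K).
Amplitude A = F₀ / √((Cω)²+λ²) = 149.6 / 10300 = 0.0145 K.

0.015 K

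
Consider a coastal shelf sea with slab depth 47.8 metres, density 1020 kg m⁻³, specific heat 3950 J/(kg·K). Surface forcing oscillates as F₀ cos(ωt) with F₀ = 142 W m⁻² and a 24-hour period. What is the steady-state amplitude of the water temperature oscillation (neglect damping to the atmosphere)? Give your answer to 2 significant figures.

0.010 K

Areal heat capacity C = ρ c_p D = 1020 × 3950 × 47.8 = 1.93×10^8 J/(m^2 K).
Angular frequency ω = 2π / T = 2π / 86400 s = 7.27×10^-5 s⁻¹.
Cω = 1.93×10^8 × 7.27×10^-5 = 14000 W/(m²·K).
Amplitude A = F₀ / (Cω) = 142 / 14000 = 0.0101 K.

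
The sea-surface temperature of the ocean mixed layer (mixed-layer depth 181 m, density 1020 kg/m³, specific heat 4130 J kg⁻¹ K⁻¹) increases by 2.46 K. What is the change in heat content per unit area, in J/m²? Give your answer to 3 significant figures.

1.88×10^9

Areal heat capacity C = ρ c_p D = 1020 × 4130 × 181 = 7.62×10^8 J/(m^2 K).
ΔQ = C ΔT = 7.62×10^8 × 2.46 = 1.88×10^9 J/m².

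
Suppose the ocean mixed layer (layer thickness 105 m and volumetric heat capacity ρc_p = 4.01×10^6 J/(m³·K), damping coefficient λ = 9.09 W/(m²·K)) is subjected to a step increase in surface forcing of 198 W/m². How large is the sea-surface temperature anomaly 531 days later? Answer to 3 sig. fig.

13.7 K

Areal heat capacity C = ρc_p × D = 4.01×10^6 × 105 = 4.21×10^8 J/(m²·K).
τ = C / λ = 4.21×10^8 / 9.09 = 4.63×10^7 s.
Equilibrium anomaly ΔT_eq = F / λ = 198 / 9.09 = 21.8 K.
t = 531 days = 4.59×10^7 s, so t/τ = 0.990.
ΔT(t) = ΔT_eq (1 − e^(−t/τ)) = 21.8 × (1 − e^−0.990) = 13.7 K.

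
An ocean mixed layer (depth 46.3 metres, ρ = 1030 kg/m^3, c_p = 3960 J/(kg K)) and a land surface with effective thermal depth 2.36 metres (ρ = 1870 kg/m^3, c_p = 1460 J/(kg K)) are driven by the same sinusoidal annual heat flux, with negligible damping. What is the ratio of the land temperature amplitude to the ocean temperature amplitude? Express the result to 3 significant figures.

C_ocean = 1030 × 3960 × 46.3 = 1.89×10^8 J/(m²·K).
C_land = 1870 × 1460 × 2.36 = 6.44×10^6 J/(m²·K).
Undamped amplitude ∝ 1/C, so A_land/A_ocean = C_ocean/C_land = 29.3.

29.3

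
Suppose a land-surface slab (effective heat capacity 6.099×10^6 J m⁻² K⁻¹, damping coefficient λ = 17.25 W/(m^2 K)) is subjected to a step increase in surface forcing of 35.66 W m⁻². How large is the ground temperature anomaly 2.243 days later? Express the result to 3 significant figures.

0.872 K

Areal heat capacity C = 6.099×10^6 J m⁻² K⁻¹ (given).
τ = C / λ = 6.10×10^6 / 17.25 = 3.54×10^5 s.
Equilibrium anomaly ΔT_eq = F / λ = 35.66 / 17.25 = 2.07 K.
t = 2.243 days = 1.94×10^5 s, so t/τ = 0.548.
ΔT(t) = ΔT_eq (1 − e^(−t/τ)) = 2.07 × (1 − e^−0.548) = 0.872 K.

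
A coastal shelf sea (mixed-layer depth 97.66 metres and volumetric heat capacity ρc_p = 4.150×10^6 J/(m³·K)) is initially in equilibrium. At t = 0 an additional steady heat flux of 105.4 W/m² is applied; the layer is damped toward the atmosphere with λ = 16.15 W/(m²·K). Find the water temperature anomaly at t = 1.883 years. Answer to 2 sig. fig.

Areal heat capacity C = ρc_p × D = 4.150×10^6 × 97.66 = 4.05×10^8 J/(m²·K).
τ = C / λ = 4.05×10^8 / 16.15 = 2.51×10^7 s.
Equilibrium anomaly ΔT_eq = F / λ = 105.4 / 16.15 = 6.53 K.
t = 1.883 years = 5.94×10^7 s, so t/τ = 2.37.
ΔT(t) = ΔT_eq (1 − e^(−t/τ)) = 6.53 × (1 − e^−2.37) = 5.91 K.

5.9 K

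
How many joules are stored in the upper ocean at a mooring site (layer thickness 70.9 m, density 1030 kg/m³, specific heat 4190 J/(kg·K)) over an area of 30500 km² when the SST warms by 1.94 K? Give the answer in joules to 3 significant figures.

1.81×10^19 J

Areal heat capacity C = ρ c_p D = 1030 × 4190 × 70.9 = 3.06×10^8 J m⁻² K⁻¹.
Heat per unit area: q = C ΔT = 3.06×10^8 × 1.94 = 5.94×10^8 J/m².
Total heat: Q = q × A = 5.94×10^8 × (30500 × 10⁶ m²) = 1.81×10^19 J.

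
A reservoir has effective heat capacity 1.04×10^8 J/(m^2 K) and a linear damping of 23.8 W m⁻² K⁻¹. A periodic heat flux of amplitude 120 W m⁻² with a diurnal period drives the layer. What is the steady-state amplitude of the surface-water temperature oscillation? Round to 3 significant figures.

0.0159 K

Areal heat capacity C = 1.04×10^8 J/(m^2 K) (given).
Angular frequency ω = 2π / T = 2π / 86400 s = 7.27×10^-5 s⁻¹.
√((Cω)² + λ²) = √((7560)² + 23.8²) = 7560 W/(m²·K).
Amplitude A = F₀ / √((Cω)²+λ²) = 120 / 7560 = 0.0159 K.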